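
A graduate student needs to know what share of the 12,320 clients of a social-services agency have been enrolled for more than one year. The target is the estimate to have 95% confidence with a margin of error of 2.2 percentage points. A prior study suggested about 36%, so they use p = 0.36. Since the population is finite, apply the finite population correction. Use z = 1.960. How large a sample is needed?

1593

Unadjusted: n₀ = 1.960² × 0.36 × 0.64 / 0.022² ≈ 1828.73, so n₀ = 1829.
Finite population correction with N = 12,320: n = n₀ / (1 + (n₀−1)/N) = 1829 / (1 + 1828/12320) = 1829 / 1.1484 ≈ 1592.68.
Rounding up, n = 1593.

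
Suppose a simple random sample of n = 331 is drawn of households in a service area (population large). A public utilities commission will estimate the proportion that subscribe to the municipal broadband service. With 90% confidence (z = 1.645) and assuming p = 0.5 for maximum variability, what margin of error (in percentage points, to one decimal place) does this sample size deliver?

SE(p̂) = √[p(1−p)/n] = √[0.2500/331] = 0.02748.
E = z × SE = 1.645 × 0.02748 = 0.04521, or 4.5 percentage points.

4.5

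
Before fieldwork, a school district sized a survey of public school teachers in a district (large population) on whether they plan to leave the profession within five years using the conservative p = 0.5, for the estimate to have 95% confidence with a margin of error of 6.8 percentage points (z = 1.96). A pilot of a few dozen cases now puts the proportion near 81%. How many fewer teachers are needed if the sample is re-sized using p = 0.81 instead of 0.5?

Conservative (p = 0.5): n = 1.96² × 0.25 / 0.068² ≈ 207.70 → 208.
Using p = 0.81: p(1−p) = 0.1539, so n = 1.96² × 0.1539 / 0.068² ≈ 127.86 → 128.
Reduction: 208 − 128 = 80.

80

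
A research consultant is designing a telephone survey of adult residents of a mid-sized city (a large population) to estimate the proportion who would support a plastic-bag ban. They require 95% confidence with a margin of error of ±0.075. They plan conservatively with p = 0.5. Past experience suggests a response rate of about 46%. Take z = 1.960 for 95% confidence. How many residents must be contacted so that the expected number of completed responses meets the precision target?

372

Completed interviews needed: n₀ = 1.960² × 0.2500 / 0.075² ≈ 170.74 → 171.
At a 46% response rate, contacts needed = 171 / 0.46 ≈ 371.74 → 372.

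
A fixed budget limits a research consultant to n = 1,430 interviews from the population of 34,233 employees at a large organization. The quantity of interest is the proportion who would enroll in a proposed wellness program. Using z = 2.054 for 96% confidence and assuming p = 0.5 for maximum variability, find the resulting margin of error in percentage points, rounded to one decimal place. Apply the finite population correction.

Finite-population factor: (N−n)/(N−1) = (34233−1430)/(34233−1) = 0.9583.
SE(p̂) = √[p(1−p)/n · (N−n)/(N−1)] = √[0.2500/1430 × 0.9583] = 0.01294.
E = z × SE = 2.054 × 0.01294 = 0.02659 ≈ 2.7 percentage points.

2.7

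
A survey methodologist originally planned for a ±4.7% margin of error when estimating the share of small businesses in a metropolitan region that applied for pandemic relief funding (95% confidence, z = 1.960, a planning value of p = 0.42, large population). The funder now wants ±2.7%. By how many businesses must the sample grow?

At ±4.7%: n = 1.960² × 0.2436 / 0.047² ≈ 423.64 → 424.
At ±2.7%: n = 1.960² × 0.2436 / 0.027² ≈ 1283.70 → 1284.
Additional respondents: 1284 − 424 = 860.

860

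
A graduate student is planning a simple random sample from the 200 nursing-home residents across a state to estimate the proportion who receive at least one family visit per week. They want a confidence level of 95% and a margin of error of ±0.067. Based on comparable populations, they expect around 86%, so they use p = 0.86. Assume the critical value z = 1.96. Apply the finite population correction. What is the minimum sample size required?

69

Unadjusted: n₀ = 1.96² × 0.86 × 0.14 / 0.067² ≈ 103.04, so n₀ = 104.
Finite population correction with N = 200: n = n₀ / (1 + (n₀−1)/N) = 104 / (1 + 103/200) = 104 / 1.5150 ≈ 68.65.
Rounding up, n = 69.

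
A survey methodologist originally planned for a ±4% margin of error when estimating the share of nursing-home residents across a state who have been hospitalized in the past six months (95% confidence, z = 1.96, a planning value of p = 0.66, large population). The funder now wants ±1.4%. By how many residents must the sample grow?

3860

At ±4%: n = 1.96² × 0.2244 / 0.040² ≈ 538.78 → 539.
At ±1.4%: n = 1.96² × 0.2244 / 0.014² ≈ 4398.24 → 4399.
Additional respondents: 4399 − 539 = 3860.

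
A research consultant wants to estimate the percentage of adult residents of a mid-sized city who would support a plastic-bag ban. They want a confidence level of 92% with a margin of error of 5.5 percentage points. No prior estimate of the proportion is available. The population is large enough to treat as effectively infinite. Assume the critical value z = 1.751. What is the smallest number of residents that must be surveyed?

With no prior estimate, use p = 0.5, giving p(1−p) = 0.25.
n = z²·p(1−p)/E² = 1.751² × 0.2500 / 0.055² = 3.0660 × 0.2500 / 0.003025 ≈ 253.39.
Rounding up gives n = 254.

254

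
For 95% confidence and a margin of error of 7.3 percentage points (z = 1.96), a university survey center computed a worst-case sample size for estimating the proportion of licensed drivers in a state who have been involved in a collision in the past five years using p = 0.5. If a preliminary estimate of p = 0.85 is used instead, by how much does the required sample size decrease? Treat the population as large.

89

Conservative (p = 0.5): n = 1.96² × 0.25 / 0.073² ≈ 180.22 → 181.
Using p = 0.85: p(1−p) = 0.1275, so n = 1.96² × 0.1275 / 0.073² ≈ 91.91 → 92.
Reduction: 181 − 92 = 89.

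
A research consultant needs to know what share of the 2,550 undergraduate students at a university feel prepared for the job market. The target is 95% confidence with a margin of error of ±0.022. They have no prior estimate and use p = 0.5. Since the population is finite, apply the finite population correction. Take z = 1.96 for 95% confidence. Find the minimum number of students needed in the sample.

1117

Unadjusted: n₀ = 1.96² × 0.50 × 0.50 / 0.022² ≈ 1984.30, so n₀ = 1985.
Finite population correction with N = 2,550: n = n₀ / (1 + (n₀−1)/N) = 1985 / (1 + 1984/2550) = 1985 / 1.7780 ≈ 1116.40.
Rounding up, n = 1117.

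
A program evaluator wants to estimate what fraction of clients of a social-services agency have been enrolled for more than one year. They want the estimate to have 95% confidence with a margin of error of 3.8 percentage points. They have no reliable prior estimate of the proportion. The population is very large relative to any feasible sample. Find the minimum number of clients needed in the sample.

666

For 95% confidence, z = 1.96.
With no prior estimate, use p = 0.5, giving p(1−p) = 0.25.
n = z²·p(1−p)/E² = 1.96² × 0.2500 / 0.038² = 3.8416 × 0.2500 / 0.001444 ≈ 665.10.
Rounding up gives n = 666.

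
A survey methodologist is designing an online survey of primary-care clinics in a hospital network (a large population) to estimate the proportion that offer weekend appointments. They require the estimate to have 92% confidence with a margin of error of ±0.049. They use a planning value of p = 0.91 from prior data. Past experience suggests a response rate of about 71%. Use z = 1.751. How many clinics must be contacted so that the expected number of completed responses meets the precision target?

Completed interviews needed: n₀ = 1.751² × 0.0819 / 0.049² ≈ 104.58 → 105.
At a 71% response rate, contacts needed = 105 / 0.71 ≈ 147.89 → 148.

148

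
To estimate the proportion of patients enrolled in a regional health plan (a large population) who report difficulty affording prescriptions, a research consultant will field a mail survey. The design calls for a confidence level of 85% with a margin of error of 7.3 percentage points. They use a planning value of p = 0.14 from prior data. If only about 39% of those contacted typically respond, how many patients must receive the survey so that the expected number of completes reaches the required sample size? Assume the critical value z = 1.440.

121

Completed interviews needed: n₀ = 1.440² × 0.1204 / 0.073² ≈ 46.85 → 47.
At a 39% response rate, contacts needed = 47 / 0.39 ≈ 120.51 → 121.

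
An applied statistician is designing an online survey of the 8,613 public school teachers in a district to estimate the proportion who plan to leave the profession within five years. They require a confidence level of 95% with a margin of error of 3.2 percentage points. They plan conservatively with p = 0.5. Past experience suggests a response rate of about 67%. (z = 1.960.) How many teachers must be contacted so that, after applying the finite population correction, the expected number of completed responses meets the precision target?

1263

Completed interviews needed (unadjusted): n₀ = 1.960² × 0.2500 / 0.032² ≈ 937.89 → 938.
FPC for N = 8,613: n = 938 / (1 + 937/8613) = 938 / 1.1088 ≈ 845.97 → 846.
At a 67% response rate, contacts needed = 846 / 0.67 ≈ 1262.69 → 1263.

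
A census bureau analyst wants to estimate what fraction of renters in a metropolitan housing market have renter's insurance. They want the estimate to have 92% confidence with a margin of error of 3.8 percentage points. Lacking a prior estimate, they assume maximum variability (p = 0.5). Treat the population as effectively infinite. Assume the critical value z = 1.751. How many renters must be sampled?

531

With p = 0.5, p(1−p) = 0.25.
n = z²·p(1−p)/E² = 1.751² × 0.2500 / 0.038² = 3.0660 × 0.2500 / 0.001444 ≈ 530.82.
Rounding up gives n = 531.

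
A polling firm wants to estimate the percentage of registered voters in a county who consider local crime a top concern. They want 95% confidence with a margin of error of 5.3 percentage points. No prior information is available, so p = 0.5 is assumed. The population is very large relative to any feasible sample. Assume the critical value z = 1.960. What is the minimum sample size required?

342

With p = 0.5, p(1−p) = 0.25.
n = z²·p(1−p)/E² = 1.960² × 0.2500 / 0.053² = 3.8416 × 0.2500 / 0.002809 ≈ 341.90.
Rounding up gives n = 342.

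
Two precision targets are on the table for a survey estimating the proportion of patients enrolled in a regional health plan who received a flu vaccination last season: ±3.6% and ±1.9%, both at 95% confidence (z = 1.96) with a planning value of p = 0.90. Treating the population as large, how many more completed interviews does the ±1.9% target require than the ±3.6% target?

691

At ±3.6%: n = 1.96² × 0.0900 / 0.036² ≈ 266.78 → 267.
At ±1.9%: n = 1.96² × 0.0900 / 0.019² ≈ 957.74 → 958.
Additional respondents: 958 − 267 = 691.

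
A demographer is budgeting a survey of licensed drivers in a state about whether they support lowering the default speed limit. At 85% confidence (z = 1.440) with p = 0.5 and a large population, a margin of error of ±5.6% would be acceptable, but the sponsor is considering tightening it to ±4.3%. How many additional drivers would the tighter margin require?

115

At ±5.6%: n = 1.440² × 0.2500 / 0.056² ≈ 165.31 → 166.
At ±4.3%: n = 1.440² × 0.2500 / 0.043² ≈ 280.37 → 281.
Additional respondents: 281 − 166 = 115.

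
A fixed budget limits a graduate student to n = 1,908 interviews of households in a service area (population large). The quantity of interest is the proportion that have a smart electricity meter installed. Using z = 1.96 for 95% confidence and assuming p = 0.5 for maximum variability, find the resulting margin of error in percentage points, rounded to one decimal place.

2.2

SE(p̂) = √[p(1−p)/n] = √[0.2500/1908] = 0.01145.
E = z × SE = 1.96 × 0.01145 = 0.02244, or 2.2 percentage points.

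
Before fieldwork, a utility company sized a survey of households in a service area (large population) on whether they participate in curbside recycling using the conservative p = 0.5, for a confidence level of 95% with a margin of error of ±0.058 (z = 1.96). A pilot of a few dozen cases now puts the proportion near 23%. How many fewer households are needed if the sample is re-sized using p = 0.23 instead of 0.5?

Conservative (p = 0.5): n = 1.96² × 0.25 / 0.058² ≈ 285.49 → 286.
Using p = 0.23: p(1−p) = 0.1771, so n = 1.96² × 0.1771 / 0.058² ≈ 202.24 → 203.
Reduction: 286 − 203 = 83.

83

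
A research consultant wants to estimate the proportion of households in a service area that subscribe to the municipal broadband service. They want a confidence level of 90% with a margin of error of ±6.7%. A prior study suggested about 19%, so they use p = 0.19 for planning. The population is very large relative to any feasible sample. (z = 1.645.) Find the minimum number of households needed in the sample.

93

With p = 0.19, p(1−p) = 0.1539.
n = z²·p(1−p)/E² = 1.645² × 0.1539 / 0.067² = 2.7060 × 0.1539 / 0.004489 ≈ 92.77.
Rounding up gives n = 93.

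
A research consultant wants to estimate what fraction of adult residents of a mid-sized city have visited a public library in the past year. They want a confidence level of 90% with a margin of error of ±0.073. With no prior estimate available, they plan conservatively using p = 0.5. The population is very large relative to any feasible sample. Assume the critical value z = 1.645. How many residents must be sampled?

With p = 0.5, p(1−p) = 0.25.
n = z²·p(1−p)/E² = 1.645² × 0.2500 / 0.073² = 2.7060 × 0.2500 / 0.005329 ≈ 126.95.
Rounding up gives n = 127.

127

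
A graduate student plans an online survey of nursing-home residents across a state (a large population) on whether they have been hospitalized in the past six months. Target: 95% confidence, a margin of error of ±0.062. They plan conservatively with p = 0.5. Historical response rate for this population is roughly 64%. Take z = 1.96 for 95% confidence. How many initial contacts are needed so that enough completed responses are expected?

Completed interviews needed: n₀ = 1.96² × 0.2500 / 0.062² ≈ 249.84 → 250.
At a 64% response rate, contacts needed = 250 / 0.64 ≈ 390.62 → 391.

391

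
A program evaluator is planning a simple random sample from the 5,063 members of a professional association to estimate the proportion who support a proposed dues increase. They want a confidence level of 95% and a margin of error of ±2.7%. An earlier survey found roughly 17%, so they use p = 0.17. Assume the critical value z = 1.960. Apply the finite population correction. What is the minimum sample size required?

649

Unadjusted: n₀ = 1.960² × 0.17 × 0.83 / 0.027² ≈ 743.55, so n₀ = 744.
Finite population correction with N = 5,063: n = n₀ / (1 + (n₀−1)/N) = 744 / (1 + 743/5063) = 744 / 1.1468 ≈ 648.79.
Rounding up, n = 649.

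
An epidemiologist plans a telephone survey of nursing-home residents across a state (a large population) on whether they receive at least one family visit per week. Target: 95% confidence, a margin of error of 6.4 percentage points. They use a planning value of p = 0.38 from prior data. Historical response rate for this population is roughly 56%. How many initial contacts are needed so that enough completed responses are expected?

395

For 95% confidence, z = 1.96.
Completed interviews needed: n₀ = 1.96² × 0.2356 / 0.064² ≈ 220.97 → 221.
At a 56% response rate, contacts needed = 221 / 0.56 ≈ 394.64 → 395.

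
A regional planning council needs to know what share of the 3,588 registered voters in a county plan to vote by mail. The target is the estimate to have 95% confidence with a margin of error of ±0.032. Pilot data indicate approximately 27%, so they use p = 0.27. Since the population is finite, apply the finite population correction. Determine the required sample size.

614

For 95% confidence, z = 1.96.
Unadjusted: n₀ = 1.96² × 0.27 × 0.73 / 0.032² ≈ 739.43, so n₀ = 740.
Finite population correction with N = 3,588: n = n₀ / (1 + (n₀−1)/N) = 740 / (1 + 739/3588) = 740 / 1.2060 ≈ 613.62.
Rounding up, n = 614.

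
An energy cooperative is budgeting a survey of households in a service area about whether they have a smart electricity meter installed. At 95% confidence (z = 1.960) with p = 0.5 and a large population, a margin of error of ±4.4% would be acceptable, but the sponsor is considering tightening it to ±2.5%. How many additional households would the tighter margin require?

1040

At ±4.4%: n = 1.960² × 0.2500 / 0.044² ≈ 496.07 → 497.
At ±2.5%: n = 1.960² × 0.2500 / 0.025² ≈ 1536.64 → 1537.
Additional respondents: 1537 − 497 = 1040.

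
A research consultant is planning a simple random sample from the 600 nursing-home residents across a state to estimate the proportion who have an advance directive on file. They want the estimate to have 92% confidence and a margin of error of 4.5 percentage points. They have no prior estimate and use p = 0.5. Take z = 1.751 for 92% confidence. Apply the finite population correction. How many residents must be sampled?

Unadjusted: n₀ = 1.751² × 0.50 × 0.50 / 0.045² ≈ 378.52, so n₀ = 379.
Finite population correction with N = 600: n = n₀ / (1 + (n₀−1)/N) = 379 / (1 + 378/600) = 379 / 1.6300 ≈ 232.52.
Rounding up, n = 233.

233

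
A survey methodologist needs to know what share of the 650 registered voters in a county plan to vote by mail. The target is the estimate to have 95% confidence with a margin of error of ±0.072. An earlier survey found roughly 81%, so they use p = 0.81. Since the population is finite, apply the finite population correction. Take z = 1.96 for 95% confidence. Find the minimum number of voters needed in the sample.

Unadjusted: n₀ = 1.96² × 0.81 × 0.19 / 0.072² ≈ 114.05, so n₀ = 115.
Finite population correction with N = 650: n = n₀ / (1 + (n₀−1)/N) = 115 / (1 + 114/650) = 115 / 1.1754 ≈ 97.84.
Rounding up, n = 98.

98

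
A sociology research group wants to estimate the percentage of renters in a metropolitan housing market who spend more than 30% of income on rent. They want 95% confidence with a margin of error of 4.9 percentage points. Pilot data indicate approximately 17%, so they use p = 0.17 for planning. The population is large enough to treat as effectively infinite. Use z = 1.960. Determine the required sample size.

226

With p = 0.17, p(1−p) = 0.1411.
n = z²·p(1−p)/E² = 1.960² × 0.1411 / 0.049² = 3.8416 × 0.1411 / 0.002401 ≈ 225.76.
Rounding up gives n = 226.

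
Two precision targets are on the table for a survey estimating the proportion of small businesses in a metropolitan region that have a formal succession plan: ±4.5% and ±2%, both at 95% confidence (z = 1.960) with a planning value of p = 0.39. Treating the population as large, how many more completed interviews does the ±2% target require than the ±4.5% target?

At ±4.5%: n = 1.960² × 0.2379 / 0.045² ≈ 451.32 → 452.
At ±2%: n = 1.960² × 0.2379 / 0.020² ≈ 2284.79 → 2285.
Additional respondents: 2285 − 452 = 1833.

1833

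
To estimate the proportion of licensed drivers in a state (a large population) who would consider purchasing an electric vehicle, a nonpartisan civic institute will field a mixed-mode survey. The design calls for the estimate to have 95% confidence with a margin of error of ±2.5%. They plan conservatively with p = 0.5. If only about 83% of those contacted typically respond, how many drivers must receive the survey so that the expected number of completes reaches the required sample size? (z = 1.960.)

1852

Completed interviews needed: n₀ = 1.960² × 0.2500 / 0.025² ≈ 1536.64 → 1537.
At an 83% response rate, contacts needed = 1537 / 0.83 ≈ 1851.81 → 1852.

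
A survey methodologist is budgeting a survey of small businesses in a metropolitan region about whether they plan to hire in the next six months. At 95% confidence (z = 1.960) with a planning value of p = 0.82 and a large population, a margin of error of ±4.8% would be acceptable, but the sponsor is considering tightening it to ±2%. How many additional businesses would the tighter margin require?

At ±4.8%: n = 1.960² × 0.1476 / 0.048² ≈ 246.10 → 247.
At ±2%: n = 1.960² × 0.1476 / 0.020² ≈ 1417.55 → 1418.
Additional respondents: 1418 − 247 = 1171.

1171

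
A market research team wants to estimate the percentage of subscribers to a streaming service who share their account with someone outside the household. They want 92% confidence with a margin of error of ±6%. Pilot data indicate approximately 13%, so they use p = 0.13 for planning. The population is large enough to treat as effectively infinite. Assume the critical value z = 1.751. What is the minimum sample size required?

97

With p = 0.13, p(1−p) = 0.1131.
n = z²·p(1−p)/E² = 1.751² × 0.1131 / 0.060² = 3.0660 × 0.1131 / 0.003600 ≈ 96.32.
Rounding up gives n = 97.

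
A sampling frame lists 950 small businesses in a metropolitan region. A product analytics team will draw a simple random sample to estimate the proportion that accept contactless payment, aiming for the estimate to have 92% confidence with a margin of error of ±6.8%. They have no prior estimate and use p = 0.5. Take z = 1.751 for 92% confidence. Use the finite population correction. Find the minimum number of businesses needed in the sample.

Unadjusted: n₀ = 1.751² × 0.50 × 0.50 / 0.068² ≈ 165.77, so n₀ = 166.
Finite population correction with N = 950: n = n₀ / (1 + (n₀−1)/N) = 166 / (1 + 165/950) = 166 / 1.1737 ≈ 141.43.
Rounding up, n = 142.

142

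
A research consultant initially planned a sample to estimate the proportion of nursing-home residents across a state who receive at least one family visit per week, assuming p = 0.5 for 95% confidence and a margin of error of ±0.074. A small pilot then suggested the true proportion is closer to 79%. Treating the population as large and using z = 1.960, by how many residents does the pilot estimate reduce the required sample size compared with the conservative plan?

Conservative (p = 0.5): n = 1.960² × 0.25 / 0.074² ≈ 175.38 → 176.
Using p = 0.79: p(1−p) = 0.1659, so n = 1.960² × 0.1659 / 0.074² ≈ 116.38 → 117.
Reduction: 176 − 117 = 59.

59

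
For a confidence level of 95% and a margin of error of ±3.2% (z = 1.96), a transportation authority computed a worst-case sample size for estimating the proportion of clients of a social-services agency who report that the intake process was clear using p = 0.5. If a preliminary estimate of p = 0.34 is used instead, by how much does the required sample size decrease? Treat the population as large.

Conservative (p = 0.5): n = 1.96² × 0.25 / 0.032² ≈ 937.89 → 938.
Using p = 0.34: p(1−p) = 0.2244, so n = 1.96² × 0.2244 / 0.032² ≈ 841.85 → 842.
Reduction: 938 − 842 = 96.

96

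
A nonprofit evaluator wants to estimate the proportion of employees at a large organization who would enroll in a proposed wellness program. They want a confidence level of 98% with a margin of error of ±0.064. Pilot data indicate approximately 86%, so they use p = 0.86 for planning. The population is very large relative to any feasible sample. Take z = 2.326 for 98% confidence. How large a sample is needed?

With p = 0.86, p(1−p) = 0.1204.
n = z²·p(1−p)/E² = 2.326² × 0.1204 / 0.064² = 5.4103 × 0.1204 / 0.004096 ≈ 159.03.
Rounding up gives n = 160.

160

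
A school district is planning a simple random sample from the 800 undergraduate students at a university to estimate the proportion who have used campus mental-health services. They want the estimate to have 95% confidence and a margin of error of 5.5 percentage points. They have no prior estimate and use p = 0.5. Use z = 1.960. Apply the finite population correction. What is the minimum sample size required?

Unadjusted: n₀ = 1.960² × 0.50 × 0.50 / 0.055² ≈ 317.49, so n₀ = 318.
Finite population correction with N = 800: n = n₀ / (1 + (n₀−1)/N) = 318 / (1 + 317/800) = 318 / 1.3962 ≈ 227.75.
Rounding up, n = 228.

228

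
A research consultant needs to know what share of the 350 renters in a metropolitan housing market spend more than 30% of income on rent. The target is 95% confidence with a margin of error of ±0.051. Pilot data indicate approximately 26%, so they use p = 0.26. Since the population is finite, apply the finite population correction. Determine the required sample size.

158

For 95% confidence, z = 1.960.
Unadjusted: n₀ = 1.960² × 0.26 × 0.74 / 0.051² ≈ 284.17, so n₀ = 285.
Finite population correction with N = 350: n = n₀ / (1 + (n₀−1)/N) = 285 / (1 + 284/350) = 285 / 1.8114 ≈ 157.33.
Rounding up, n = 158.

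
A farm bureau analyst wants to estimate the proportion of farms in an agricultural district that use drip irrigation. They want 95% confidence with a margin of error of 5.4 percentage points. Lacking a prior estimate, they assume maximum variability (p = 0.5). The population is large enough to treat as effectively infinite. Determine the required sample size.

For 95% confidence, z = 1.96.
With p = 0.5, p(1−p) = 0.25.
n = z²·p(1−p)/E² = 1.96² × 0.2500 / 0.054² = 3.8416 × 0.2500 / 0.002916 ≈ 329.36.
Rounding up gives n = 330.

330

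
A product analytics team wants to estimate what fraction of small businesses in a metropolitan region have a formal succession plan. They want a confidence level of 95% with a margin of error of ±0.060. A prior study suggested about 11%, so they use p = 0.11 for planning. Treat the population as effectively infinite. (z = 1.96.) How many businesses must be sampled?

105

With p = 0.11, p(1−p) = 0.0979.
n = z²·p(1−p)/E² = 1.96² × 0.0979 / 0.060² = 3.8416 × 0.0979 / 0.003600 ≈ 104.47.
Rounding up gives n = 105.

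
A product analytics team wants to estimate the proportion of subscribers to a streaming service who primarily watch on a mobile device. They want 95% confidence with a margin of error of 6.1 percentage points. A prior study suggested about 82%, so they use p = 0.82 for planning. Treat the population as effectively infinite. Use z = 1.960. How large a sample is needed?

With p = 0.82, p(1−p) = 0.1476.
n = z²·p(1−p)/E² = 1.960² × 0.1476 / 0.061² = 3.8416 × 0.1476 / 0.003721 ≈ 152.38.
Rounding up gives n = 153.

153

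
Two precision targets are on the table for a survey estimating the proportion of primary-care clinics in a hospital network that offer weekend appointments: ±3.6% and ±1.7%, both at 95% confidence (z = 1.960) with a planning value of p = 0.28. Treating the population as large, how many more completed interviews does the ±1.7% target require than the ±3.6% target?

2082

At ±3.6%: n = 1.960² × 0.2016 / 0.036² ≈ 597.58 → 598.
At ±1.7%: n = 1.960² × 0.2016 / 0.017² ≈ 2679.82 → 2680.
Additional respondents: 2680 − 598 = 2082.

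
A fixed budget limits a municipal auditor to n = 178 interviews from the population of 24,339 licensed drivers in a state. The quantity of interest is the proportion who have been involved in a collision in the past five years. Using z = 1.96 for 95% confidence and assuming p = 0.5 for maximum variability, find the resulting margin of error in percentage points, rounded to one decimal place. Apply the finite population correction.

7.3

Finite-population factor: (N−n)/(N−1) = (24339−178)/(24339−1) = 0.9927.
SE(p̂) = √[p(1−p)/n · (N−n)/(N−1)] = √[0.2500/178 × 0.9927] = 0.03734.
E = z × SE = 1.96 × 0.03734 = 0.07319 ≈ 7.3 percentage points.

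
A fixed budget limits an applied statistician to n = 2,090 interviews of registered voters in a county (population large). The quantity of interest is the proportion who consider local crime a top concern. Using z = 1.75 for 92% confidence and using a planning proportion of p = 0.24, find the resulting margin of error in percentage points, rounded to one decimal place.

1.6

SE(p̂) = √[p(1−p)/n] = √[0.1824/2090] = 0.00934.
E = z × SE = 1.75 × 0.00934 = 0.01635, or 1.6 percentage points.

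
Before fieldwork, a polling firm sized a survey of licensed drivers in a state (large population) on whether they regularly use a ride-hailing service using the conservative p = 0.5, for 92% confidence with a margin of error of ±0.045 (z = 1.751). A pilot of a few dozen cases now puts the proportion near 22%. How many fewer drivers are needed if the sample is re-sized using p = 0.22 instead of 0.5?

119

Conservative (p = 0.5): n = 1.751² × 0.25 / 0.045² ≈ 378.52 → 379.
Using p = 0.22: p(1−p) = 0.1716, so n = 1.751² × 0.1716 / 0.045² ≈ 259.82 → 260.
Reduction: 379 − 260 = 119.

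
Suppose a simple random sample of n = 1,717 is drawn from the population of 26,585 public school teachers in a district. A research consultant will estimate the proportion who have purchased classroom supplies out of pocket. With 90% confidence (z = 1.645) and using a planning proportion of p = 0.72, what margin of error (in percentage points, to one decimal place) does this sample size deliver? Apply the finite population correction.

1.7

Finite-population factor: (N−n)/(N−1) = (26585−1717)/(26585−1) = 0.9354.
SE(p̂) = √[p(1−p)/n · (N−n)/(N−1)] = √[0.2016/1717 × 0.9354] = 0.01048.
E = z × SE = 1.645 × 0.01048 = 0.01724 ≈ 1.7 percentage points.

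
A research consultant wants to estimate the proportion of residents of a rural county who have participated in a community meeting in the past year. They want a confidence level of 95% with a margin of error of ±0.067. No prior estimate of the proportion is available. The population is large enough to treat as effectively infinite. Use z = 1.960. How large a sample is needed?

214

With no prior estimate, use p = 0.5, giving p(1−p) = 0.25.
n = z²·p(1−p)/E² = 1.960² × 0.2500 / 0.067² = 3.8416 × 0.2500 / 0.004489 ≈ 213.95.
Rounding up gives n = 214.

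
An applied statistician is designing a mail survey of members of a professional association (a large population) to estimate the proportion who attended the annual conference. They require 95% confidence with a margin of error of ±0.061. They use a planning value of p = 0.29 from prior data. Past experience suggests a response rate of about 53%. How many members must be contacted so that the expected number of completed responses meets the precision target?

402

For 95% confidence, z = 1.96.
Completed interviews needed: n₀ = 1.96² × 0.2059 / 0.061² ≈ 212.57 → 213.
At a 53% response rate, contacts needed = 213 / 0.53 ≈ 401.89 → 402.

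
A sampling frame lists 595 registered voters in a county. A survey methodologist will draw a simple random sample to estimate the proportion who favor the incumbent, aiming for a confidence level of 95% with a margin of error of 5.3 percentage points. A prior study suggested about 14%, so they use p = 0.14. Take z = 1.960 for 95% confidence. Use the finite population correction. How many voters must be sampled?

130

Unadjusted: n₀ = 1.960² × 0.14 × 0.86 / 0.053² ≈ 164.66, so n₀ = 165.
Finite population correction with N = 595: n = n₀ / (1 + (n₀−1)/N) = 165 / (1 + 164/595) = 165 / 1.2756 ≈ 129.35.
Rounding up, n = 130.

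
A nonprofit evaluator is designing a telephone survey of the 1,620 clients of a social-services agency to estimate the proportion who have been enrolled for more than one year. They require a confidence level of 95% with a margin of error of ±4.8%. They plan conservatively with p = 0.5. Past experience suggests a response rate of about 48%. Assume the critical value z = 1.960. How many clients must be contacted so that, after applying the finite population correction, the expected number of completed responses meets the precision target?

692

Completed interviews needed (unadjusted): n₀ = 1.960² × 0.2500 / 0.048² ≈ 416.84 → 417.
FPC for N = 1,620: n = 417 / (1 + 416/1620) = 417 / 1.2568 ≈ 331.80 → 332.
At a 48% response rate, contacts needed = 332 / 0.48 ≈ 691.67 → 692.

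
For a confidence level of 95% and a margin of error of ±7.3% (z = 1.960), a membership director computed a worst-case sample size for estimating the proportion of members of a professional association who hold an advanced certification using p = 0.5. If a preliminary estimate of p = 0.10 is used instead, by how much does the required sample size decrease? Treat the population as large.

Conservative (p = 0.5): n = 1.960² × 0.25 / 0.073² ≈ 180.22 → 181.
Using p = 0.10: p(1−p) = 0.0900, so n = 1.960² × 0.0900 / 0.073² ≈ 64.88 → 65.
Reduction: 181 − 65 = 116.

116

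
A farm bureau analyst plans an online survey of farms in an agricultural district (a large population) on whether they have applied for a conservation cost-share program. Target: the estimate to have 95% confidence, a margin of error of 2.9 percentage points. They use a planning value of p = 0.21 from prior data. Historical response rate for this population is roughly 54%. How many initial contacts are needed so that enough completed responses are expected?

For 95% confidence, z = 1.960.
Completed interviews needed: n₀ = 1.960² × 0.1659 / 0.029² ≈ 757.81 → 758.
At a 54% response rate, contacts needed = 758 / 0.54 ≈ 1403.70 → 1404.

1404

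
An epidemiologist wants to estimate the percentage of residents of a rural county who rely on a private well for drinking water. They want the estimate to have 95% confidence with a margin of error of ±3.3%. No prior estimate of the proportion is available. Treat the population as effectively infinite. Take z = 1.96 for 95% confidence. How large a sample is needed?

882

With no prior estimate, use p = 0.5, giving p(1−p) = 0.25.
n = z²·p(1−p)/E² = 1.96² × 0.2500 / 0.033² = 3.8416 × 0.2500 / 0.001089 ≈ 881.91.
Rounding up gives n = 882.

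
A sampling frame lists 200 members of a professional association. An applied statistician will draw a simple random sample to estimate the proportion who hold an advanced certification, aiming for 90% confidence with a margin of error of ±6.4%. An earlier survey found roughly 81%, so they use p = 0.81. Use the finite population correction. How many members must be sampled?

For 90% confidence, z = 1.645.
Unadjusted: n₀ = 1.645² × 0.81 × 0.19 / 0.064² ≈ 101.67, so n₀ = 102.
Finite population correction with N = 200: n = n₀ / (1 + (n₀−1)/N) = 102 / (1 + 101/200) = 102 / 1.5050 ≈ 67.77.
Rounding up, n = 68.

68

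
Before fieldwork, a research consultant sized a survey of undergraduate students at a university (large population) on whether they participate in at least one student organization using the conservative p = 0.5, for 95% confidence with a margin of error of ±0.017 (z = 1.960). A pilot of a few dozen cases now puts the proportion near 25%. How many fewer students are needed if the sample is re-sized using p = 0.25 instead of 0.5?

Conservative (p = 0.5): n = 1.960² × 0.25 / 0.017² ≈ 3323.18 → 3324.
Using p = 0.25: p(1−p) = 0.1875, so n = 1.960² × 0.1875 / 0.017² ≈ 2492.39 → 2493.
Reduction: 3324 − 2493 = 831.

831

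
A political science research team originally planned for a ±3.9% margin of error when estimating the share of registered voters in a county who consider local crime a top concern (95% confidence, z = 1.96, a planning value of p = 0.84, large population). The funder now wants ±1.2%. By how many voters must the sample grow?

3246

At ±3.9%: n = 1.96² × 0.1344 / 0.039² ≈ 339.45 → 340.
At ±1.2%: n = 1.96² × 0.1344 / 0.012² ≈ 3585.49 → 3586.
Additional respondents: 3586 − 340 = 3246.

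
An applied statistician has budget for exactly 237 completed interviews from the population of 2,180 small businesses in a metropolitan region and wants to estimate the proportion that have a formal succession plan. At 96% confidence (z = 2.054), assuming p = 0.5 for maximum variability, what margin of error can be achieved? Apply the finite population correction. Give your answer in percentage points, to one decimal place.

6.3

Finite-population factor: (N−n)/(N−1) = (2180−237)/(2180−1) = 0.8917.
SE(p̂) = √[p(1−p)/n · (N−n)/(N−1)] = √[0.2500/237 × 0.8917] = 0.03067.
E = z × SE = 2.054 × 0.03067 = 0.06299 ≈ 6.3 percentage points.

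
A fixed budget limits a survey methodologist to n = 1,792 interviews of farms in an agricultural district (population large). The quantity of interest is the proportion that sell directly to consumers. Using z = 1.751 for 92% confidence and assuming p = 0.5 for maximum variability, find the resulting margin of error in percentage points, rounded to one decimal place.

2.1

SE(p̂) = √[p(1−p)/n] = √[0.2500/1792] = 0.01181.
E = z × SE = 1.751 × 0.01181 = 0.02068, or 2.1 percentage points.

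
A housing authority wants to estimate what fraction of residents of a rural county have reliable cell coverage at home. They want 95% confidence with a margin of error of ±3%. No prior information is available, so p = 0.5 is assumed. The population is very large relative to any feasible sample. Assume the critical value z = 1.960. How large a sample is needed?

With p = 0.5, p(1−p) = 0.25.
n = z²·p(1−p)/E² = 1.960² × 0.2500 / 0.030² = 3.8416 × 0.2500 / 0.000900 ≈ 1067.11.
Rounding up gives n = 1068.

1068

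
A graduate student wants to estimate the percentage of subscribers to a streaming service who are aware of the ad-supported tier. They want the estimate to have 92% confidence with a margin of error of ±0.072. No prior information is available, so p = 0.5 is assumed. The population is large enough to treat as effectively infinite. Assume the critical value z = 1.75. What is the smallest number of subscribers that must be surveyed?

148

With p = 0.5, p(1−p) = 0.25.
n = z²·p(1−p)/E² = 1.75² × 0.2500 / 0.072² = 3.0625 × 0.2500 / 0.005184 ≈ 147.69.
Rounding up gives n = 148.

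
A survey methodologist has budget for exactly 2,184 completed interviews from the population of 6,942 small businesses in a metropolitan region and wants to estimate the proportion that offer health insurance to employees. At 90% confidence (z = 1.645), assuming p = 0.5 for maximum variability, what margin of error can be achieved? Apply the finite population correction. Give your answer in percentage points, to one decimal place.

Finite-population factor: (N−n)/(N−1) = (6942−2184)/(6942−1) = 0.6855.
SE(p̂) = √[p(1−p)/n · (N−n)/(N−1)] = √[0.2500/2184 × 0.6855] = 0.00886.
E = z × SE = 1.645 × 0.00886 = 0.01457 ≈ 1.5 percentage points.

1.5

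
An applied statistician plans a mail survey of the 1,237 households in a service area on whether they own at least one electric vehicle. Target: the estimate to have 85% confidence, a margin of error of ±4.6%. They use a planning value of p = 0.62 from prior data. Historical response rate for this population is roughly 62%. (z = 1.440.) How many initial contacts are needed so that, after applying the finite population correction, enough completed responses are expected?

Completed interviews needed (unadjusted): n₀ = 1.440² × 0.2356 / 0.046² ≈ 230.88 → 231.
FPC for N = 1,237: n = 231 / (1 + 230/1237) = 231 / 1.1859 ≈ 194.78 → 195.
At a 62% response rate, contacts needed = 195 / 0.62 ≈ 314.52 → 315.

315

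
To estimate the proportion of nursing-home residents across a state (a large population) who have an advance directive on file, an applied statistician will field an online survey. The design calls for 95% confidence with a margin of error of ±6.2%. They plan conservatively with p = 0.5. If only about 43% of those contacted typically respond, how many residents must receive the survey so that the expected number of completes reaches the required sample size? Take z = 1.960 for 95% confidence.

582

Completed interviews needed: n₀ = 1.960² × 0.2500 / 0.062² ≈ 249.84 → 250.
At a 43% response rate, contacts needed = 250 / 0.43 ≈ 581.40 → 582.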